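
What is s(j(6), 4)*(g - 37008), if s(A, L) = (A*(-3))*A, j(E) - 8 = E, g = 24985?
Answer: 7069524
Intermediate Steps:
j(E) = 8 + E
s(A, L) = -3*A² (s(A, L) = (-3*A)*A = -3*A²)
s(j(6), 4)*(g - 37008) = (-3*(8 + 6)²)*(24985 - 37008) = -3*14²*(-12023) = -3*196*(-12023) = -588*(-12023) = 7069524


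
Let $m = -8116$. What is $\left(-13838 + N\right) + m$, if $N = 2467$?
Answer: $-19487$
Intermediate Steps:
$\left(-13838 + N\right) + m = \left(-13838 + 2467\right) - 8116 = -11371 - 8116 = -19487$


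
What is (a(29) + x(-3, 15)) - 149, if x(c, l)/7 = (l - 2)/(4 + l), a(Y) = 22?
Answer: -2322/19 ≈ -122.21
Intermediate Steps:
x(c, l) = 7*(-2 + l)/(4 + l) (x(c, l) = 7*((l - 2)/(4 + l)) = 7*((-2 + l)/(4 + l)) = 7*(-2 + l)/(4 + l))
(a(29) + x(-3, 15)) - 149 = (22 + 7*(-2 + 15)/(4 + 15)) - 149 = (22 + 7*13/19) - 149 = (22 + 7*(1/19)*13) - 149 = (22 + 91/19) - 149 = 509/19 - 149 = -2322/19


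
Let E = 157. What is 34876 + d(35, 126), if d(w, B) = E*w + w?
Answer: 40406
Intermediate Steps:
d(w, B) = 158*w (d(w, B) = 157*w + w = 158*w)
34876 + d(35, 126) = 34876 + 158*35 = 34876 + 5530 = 40406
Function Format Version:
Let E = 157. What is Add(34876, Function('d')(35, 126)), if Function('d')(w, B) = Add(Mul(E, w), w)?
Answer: 40406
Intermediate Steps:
Function('d')(w, B) = Mul(158, w) (Function('d')(w, B) = Add(Mul(157, w), w) = Mul(158, w))
Add(34876, Function('d')(35, 126)) = Add(34876, Mul(158, 35)) = Add(34876, 5530) = 40406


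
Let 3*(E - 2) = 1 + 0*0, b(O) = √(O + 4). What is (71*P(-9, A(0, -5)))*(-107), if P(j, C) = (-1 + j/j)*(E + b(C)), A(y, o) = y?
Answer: 0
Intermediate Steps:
b(O) = √(4 + O)
E = 7/3 (E = 2 + (1 + 0*0)/3 = 2 + (1 + 0)/3 = 2 + (⅓)*1 = 2 + ⅓ = 7/3 ≈ 2.3333)
P(j, C) = 0 (P(j, C) = (-1 + j/j)*(7/3 + √(4 + C)) = (-1 + 1)*(7/3 + √(4 + C)) = 0*(7/3 + √(4 + C)) = 0)
(71*P(-9, A(0, -5)))*(-107) = (71*0)*(-107) = 0*(-107) = 0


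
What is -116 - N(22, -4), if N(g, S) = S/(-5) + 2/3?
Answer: -1762/15 ≈ -117.47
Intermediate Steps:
N(g, S) = ⅔ - S/5 (N(g, S) = S*(-⅕) + 2*(⅓) = -S/5 + ⅔ = ⅔ - S/5)
-116 - N(22, -4) = -116 - (⅔ - ⅕*(-4)) = -116 - (⅔ + ⅘) = -116 - 1*22/15 = -116 - 22/15 = -1762/15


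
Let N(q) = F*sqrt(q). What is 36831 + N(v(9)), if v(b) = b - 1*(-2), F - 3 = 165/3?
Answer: 36831 + 58*sqrt(11) ≈ 37023.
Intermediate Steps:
F = 58 (F = 3 + 165/3 = 3 + 165*(1/3) = 3 + 55 = 58)
v(b) = 2 + b (v(b) = b + 2 = 2 + b)
N(q) = 58*sqrt(q)
36831 + N(v(9)) = 36831 + 58*sqrt(2 + 9) = 36831 + 58*sqrt(11)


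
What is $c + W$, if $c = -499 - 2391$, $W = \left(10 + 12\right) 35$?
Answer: $-2120$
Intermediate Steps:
$W = 770$ ($W = 22 \cdot 35 = 770$)
$c = -2890$ ($c = -499 - 2391 = -2890$)
$c + W = -2890 + 770 = -2120$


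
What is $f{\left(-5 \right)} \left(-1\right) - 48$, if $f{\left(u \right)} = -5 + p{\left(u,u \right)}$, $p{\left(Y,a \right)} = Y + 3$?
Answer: $-41$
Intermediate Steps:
$p{\left(Y,a \right)} = 3 + Y$
$f{\left(u \right)} = -2 + u$ ($f{\left(u \right)} = -5 + \left(3 + u\right) = -2 + u$)
$f{\left(-5 \right)} \left(-1\right) - 48 = \left(-2 - 5\right) \left(-1\right) - 48 = \left(-7\right) \left(-1\right) - 48 = 7 - 48 = -41$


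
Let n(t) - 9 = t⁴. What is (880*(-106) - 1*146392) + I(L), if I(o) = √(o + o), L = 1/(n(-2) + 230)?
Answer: -239672 + √510/255 ≈ -2.3967e+5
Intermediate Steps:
n(t) = 9 + t⁴
L = 1/255 (L = 1/((9 + (-2)⁴) + 230) = 1/((9 + 16) + 230) = 1/(25 + 230) = 1/255 ≈ 0.0039216)
I(o) = √2*√o (I(o) = √(2*o) = √2*√o)
(880*(-106) - 1*146392) + I(L) = (880*(-106) - 1*146392) + √2*√(1/255) = (-93280 - 146392) + √2*(√255/255) = -239672 + √510/255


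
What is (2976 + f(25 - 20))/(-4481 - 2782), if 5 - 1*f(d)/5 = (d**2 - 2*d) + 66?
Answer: -2596/7263 ≈ -0.35743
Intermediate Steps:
f(d) = -305 - 5*d**2 + 10*d (f(d) = 25 - 5*((d**2 - 2*d) + 66) = 25 - 5*(66 + d**2 - 2*d) = 25 + (-330 - 5*d**2 + 10*d) = -305 - 5*d**2 + 10*d)
(2976 + f(25 - 20))/(-4481 - 2782) = (2976 + (-305 - 5*(25 - 20)**2 + 10*(25 - 20)))/(-4481 - 2782) = (2976 + (-305 - 5*5**2 + 10*5))/(-7263) = (2976 + (-305 - 5*25 + 50))*(-1/7263) = (2976 + (-305 - 125 + 50))*(-1/7263) = (2976 - 380)*(-1/7263) = 2596*(-1/7263) = -2596/7263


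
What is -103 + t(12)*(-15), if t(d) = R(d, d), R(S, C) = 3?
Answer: -148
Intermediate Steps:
t(d) = 3
-103 + t(12)*(-15) = -103 + 3*(-15) = -103 - 45 = -148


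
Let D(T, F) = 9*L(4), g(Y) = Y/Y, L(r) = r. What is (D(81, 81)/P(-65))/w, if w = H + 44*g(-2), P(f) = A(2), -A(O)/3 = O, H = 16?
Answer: -⅒ ≈ -0.10000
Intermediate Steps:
A(O) = -3*O
g(Y) = 1
D(T, F) = 36 (D(T, F) = 9*4 = 36)
P(f) = -6 (P(f) = -3*2 = -6)
w = 60 (w = 16 + 44*1 = 16 + 44 = 60)
(D(81, 81)/P(-65))/w = (36/(-6))/60 = (36*(-⅙))*(1/60) = -6*1/60 = -⅒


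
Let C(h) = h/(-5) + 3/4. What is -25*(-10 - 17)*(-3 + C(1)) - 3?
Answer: -6627/4 ≈ -1656.8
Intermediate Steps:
C(h) = ¾ - h/5 (C(h) = h*(-⅕) + 3*(¼) = -h/5 + ¾ = ¾ - h/5)
-25*(-10 - 17)*(-3 + C(1)) - 3 = -25*(-10 - 17)*(-3 + (¾ - ⅕*1)) - 3 = -(-675)*(-3 + (¾ - ⅕)) - 3 = -(-675)*(-3 + 11/20) - 3 = -(-675)*(-49)/20 - 3 = -25*1323/20 - 3 = -6615/4 - 3 = -6627/4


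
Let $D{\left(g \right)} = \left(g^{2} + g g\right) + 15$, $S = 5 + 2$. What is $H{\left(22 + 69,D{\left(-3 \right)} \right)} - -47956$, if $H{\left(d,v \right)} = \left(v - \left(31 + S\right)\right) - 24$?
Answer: $47927$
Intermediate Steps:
$S = 7$
$D{\left(g \right)} = 15 + 2 g^{2}$ ($D{\left(g \right)} = \left(g^{2} + g^{2}\right) + 15 = 2 g^{2} + 15 = 15 + 2 g^{2}$)
$H{\left(d,v \right)} = -62 + v$ ($H{\left(d,v \right)} = \left(v - 38\right) - 24 = \left(-38 + v\right) - 24 = -62 + v$)
$H{\left(22 + 69,D{\left(-3 \right)} \right)} - -47956 = \left(-62 + \left(15 + 2 \left(-3\right)^{2}\right)\right) - -47956 = \left(-62 + \left(15 + 2 \cdot 9\right)\right) + 47956 = \left(-62 + \left(15 + 18\right)\right) + 47956 = \left(-62 + 33\right) + 47956 = -29 + 47956 = 47927$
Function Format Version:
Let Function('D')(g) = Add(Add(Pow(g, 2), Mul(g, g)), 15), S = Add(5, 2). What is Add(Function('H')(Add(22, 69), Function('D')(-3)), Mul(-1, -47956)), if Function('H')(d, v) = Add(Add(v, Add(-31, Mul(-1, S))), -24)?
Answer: 47927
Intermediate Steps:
S = 7
Function('D')(g) = Add(15, Mul(2, Pow(g, 2))) (Function('D')(g) = Add(Add(Pow(g, 2), Pow(g, 2)), 15) = Add(Mul(2, Pow(g, 2)), 15) = Add(15, Mul(2, Pow(g, 2))))
Function('H')(d, v) = Add(-62, v) (Function('H')(d, v) = Add(Add(v, Add(-31, Mul(-1, 7))), -24) = Add(Add(v, Add(-31, -7)), -24) = Add(Add(v, -38), -24) = Add(Add(-38, v), -24) = Add(-62, v))
Add(Function('H')(Add(22, 69), Function('D')(-3)), Mul(-1, -47956)) = Add(Add(-62, Add(15, Mul(2, Pow(-3, 2)))), Mul(-1, -47956)) = Add(Add(-62, Add(15, Mul(2, 9))), 47956) = Add(Add(-62, Add(15, 18)), 47956) = Add(Add(-62, 33), 47956) = Add(-29, 47956) = 47927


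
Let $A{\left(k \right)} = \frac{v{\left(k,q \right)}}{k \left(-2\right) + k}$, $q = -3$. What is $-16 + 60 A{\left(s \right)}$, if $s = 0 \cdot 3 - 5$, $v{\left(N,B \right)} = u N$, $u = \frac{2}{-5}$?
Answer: $8$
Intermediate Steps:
$u = - \frac{2}{5}$ ($u = 2 \left(- \frac{1}{5}\right) = - \frac{2}{5} \approx -0.4$)
$v{\left(N,B \right)} = - \frac{2 N}{5}$
$s = -5$ ($s = 0 - 5 = -5$)
$A{\left(k \right)} = \frac{2}{5}$ ($A{\left(k \right)} = \frac{\left(- \frac{2}{5}\right) k}{k \left(-2\right) + k} = \frac{\left(- \frac{2}{5}\right) k}{- 2 k + k} = \frac{\left(- \frac{2}{5}\right) k}{\left(-1\right) k} = - \frac{2 k}{5} \left(- \frac{1}{k}\right) = \frac{2}{5}$)
$-16 + 60 A{\left(s \right)} = -16 + 60 \cdot \frac{2}{5} = -16 + 24 = 8$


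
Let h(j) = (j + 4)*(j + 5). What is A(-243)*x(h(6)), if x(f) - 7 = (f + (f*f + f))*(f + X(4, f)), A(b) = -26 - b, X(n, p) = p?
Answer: 588158319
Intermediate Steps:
h(j) = (4 + j)*(5 + j)
x(f) = 7 + 2*f*(f**2 + 2*f) (x(f) = 7 + (f + (f*f + f))*(f + f) = 7 + (f + (f**2 + f))*(2*f) = 7 + (f + (f + f**2))*(2*f) = 7 + (f**2 + 2*f)*(2*f) = 7 + 2*f*(f**2 + 2*f))
A(-243)*x(h(6)) = (-26 - 1*(-243))*(7 + 2*(20 + 6**2 + 9*6)**3 + 4*(20 + 6**2 + 9*6)**2) = (-26 + 243)*(7 + 2*(20 + 36 + 54)**3 + 4*(20 + 36 + 54)**2) = 217*(7 + 2*110**3 + 4*110**2) = 217*(7 + 2*1331000 + 4*12100) = 217*(7 + 2662000 + 48400) = 217*2710407 = 588158319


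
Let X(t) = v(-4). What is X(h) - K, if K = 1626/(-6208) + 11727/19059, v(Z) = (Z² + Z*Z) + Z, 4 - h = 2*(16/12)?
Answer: 545183389/19719712 ≈ 27.647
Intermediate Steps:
h = 4/3 (h = 4 - 2*16/12 = 4 - 2*16*(1/12) = 4 - 2*4/3 = 4 - 1*8/3 = 4 - 8/3 = 4/3 ≈ 1.3333)
v(Z) = Z + 2*Z² (v(Z) = (Z² + Z²) + Z = 2*Z² + Z = Z + 2*Z²)
K = 6968547/19719712 (K = 1626*(-1/6208) + 11727*(1/19059) = -813/3104 + 3909/6353 = 6968547/19719712 ≈ 0.35338)
X(t) = 28 (X(t) = -4*(1 + 2*(-4)) = -4*(1 - 8) = -4*(-7) = 28)
X(h) - K = 28 - 1*6968547/19719712 = 28 - 6968547/19719712 = 545183389/19719712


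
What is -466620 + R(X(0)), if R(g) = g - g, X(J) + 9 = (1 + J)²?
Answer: -466620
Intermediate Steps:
X(J) = -9 + (1 + J)²
R(g) = 0
-466620 + R(X(0)) = -466620 + 0 = -466620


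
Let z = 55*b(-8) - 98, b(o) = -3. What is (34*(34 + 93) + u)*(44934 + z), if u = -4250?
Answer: 3037628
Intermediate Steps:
z = -263 (z = 55*(-3) - 98 = -165 - 98 = -263)
(34*(34 + 93) + u)*(44934 + z) = (34*(34 + 93) - 4250)*(44934 - 263) = (34*127 - 4250)*44671 = (4318 - 4250)*44671 = 68*44671 = 3037628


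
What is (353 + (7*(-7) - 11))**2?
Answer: 85849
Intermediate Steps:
(353 + (7*(-7) - 11))**2 = (353 + (-49 - 11))**2 = (353 - 60)**2 = 293**2 = 85849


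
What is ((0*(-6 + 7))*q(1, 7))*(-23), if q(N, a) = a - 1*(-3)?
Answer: 0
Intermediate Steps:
q(N, a) = 3 + a (q(N, a) = a + 3 = 3 + a)
((0*(-6 + 7))*q(1, 7))*(-23) = ((0*(-6 + 7))*(3 + 7))*(-23) = ((0*1)*10)*(-23) = (0*10)*(-23) = 0*(-23) = 0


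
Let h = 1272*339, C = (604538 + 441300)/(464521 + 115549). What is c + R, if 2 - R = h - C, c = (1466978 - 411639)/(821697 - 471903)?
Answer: -43746438918889189/101452502790 ≈ -4.3120e+5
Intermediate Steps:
C = 522919/290035 (C = 1045838/580070 = 1045838*(1/580070) = 522919/290035 ≈ 1.8030)
h = 431208
c = 1055339/349794 ≈ 3.0170
R = -125064309291/290035 (R = 2 - (431208 - 1*522919/290035) = 2 - (431208 - 522919/290035) = 2 - 1*125064889361/290035 = 2 - 125064889361/290035 = -125064309291/290035 ≈ -4.3120e+5)
c + R = 1055339/349794 - 125064309291/290035 = -43746438918889189/101452502790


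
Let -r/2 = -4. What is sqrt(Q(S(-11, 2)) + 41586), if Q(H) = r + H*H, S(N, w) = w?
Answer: 3*sqrt(4622) ≈ 203.96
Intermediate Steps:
r = 8 (r = -2*(-4) = 8)
Q(H) = 8 + H**2 (Q(H) = 8 + H*H = 8 + H**2)
sqrt(Q(S(-11, 2)) + 41586) = sqrt((8 + 2**2) + 41586) = sqrt((8 + 4) + 41586) = sqrt(12 + 41586) = sqrt(41598) = 3*sqrt(4622)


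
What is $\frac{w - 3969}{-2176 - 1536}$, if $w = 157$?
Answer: $\frac{953}{928} \approx 1.0269$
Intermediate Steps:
$\frac{w - 3969}{-2176 - 1536} = \frac{157 - 3969}{-2176 - 1536} = - \frac{3812}{-3712} = \left(-3812\right) \left(- \frac{1}{3712}\right) = \frac{953}{928}$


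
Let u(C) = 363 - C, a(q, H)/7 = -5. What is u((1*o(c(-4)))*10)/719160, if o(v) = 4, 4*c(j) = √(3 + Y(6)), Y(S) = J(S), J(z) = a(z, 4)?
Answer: 323/719160 ≈ 0.00044913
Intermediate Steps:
a(q, H) = -35 (a(q, H) = 7*(-5) = -35)
J(z) = -35
Y(S) = -35
c(j) = I*√2 (c(j) = √(3 - 35)/4 = √(-32)/4 = (4*I*√2)/4 = I*√2)
u((1*o(c(-4)))*10)/719160 = (363 - 1*4*10)/719160 = (363 - 4*10)*(1/719160) = (363 - 1*40)*(1/719160) = (363 - 40)*(1/719160) = 323*(1/719160) = 323/719160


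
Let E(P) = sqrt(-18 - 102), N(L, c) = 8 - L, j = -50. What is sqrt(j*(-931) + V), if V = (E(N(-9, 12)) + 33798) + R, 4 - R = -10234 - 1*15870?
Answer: sqrt(106456 + 2*I*sqrt(30)) ≈ 326.28 + 0.017*I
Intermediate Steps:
R = 26108 (R = 4 - (-10234 - 1*15870) = 4 - (-10234 - 15870) = 4 - 1*(-26104) = 4 + 26104 = 26108)
E(P) = 2*I*sqrt(30) (E(P) = sqrt(-120) = 2*I*sqrt(30))
V = 59906 + 2*I*sqrt(30) (V = (2*I*sqrt(30) + 33798) + 26108 = (33798 + 2*I*sqrt(30)) + 26108 = 59906 + 2*I*sqrt(30) ≈ 59906.0 + 10.954*I)
sqrt(j*(-931) + V) = sqrt(-50*(-931) + (59906 + 2*I*sqrt(30))) = sqrt(46550 + (59906 + 2*I*sqrt(30))) = sqrt(106456 + 2*I*sqrt(30))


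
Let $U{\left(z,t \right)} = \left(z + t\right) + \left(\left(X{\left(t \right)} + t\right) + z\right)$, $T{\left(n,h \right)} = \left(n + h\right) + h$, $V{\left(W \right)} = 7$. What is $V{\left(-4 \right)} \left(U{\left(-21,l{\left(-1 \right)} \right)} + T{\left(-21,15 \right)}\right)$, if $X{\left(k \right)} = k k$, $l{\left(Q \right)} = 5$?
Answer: $14$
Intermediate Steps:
$X{\left(k \right)} = k^{2}$
$T{\left(n,h \right)} = n + 2 h$ ($T{\left(n,h \right)} = \left(h + n\right) + h = n + 2 h$)
$U{\left(z,t \right)} = t^{2} + 2 t + 2 z$ ($U{\left(z,t \right)} = \left(z + t\right) + \left(\left(t^{2} + t\right) + z\right) = \left(t + z\right) + \left(\left(t + t^{2}\right) + z\right) = \left(t + z\right) + \left(t + z + t^{2}\right) = t^{2} + 2 t + 2 z$)
$V{\left(-4 \right)} \left(U{\left(-21,l{\left(-1 \right)} \right)} + T{\left(-21,15 \right)}\right) = 7 \left(\left(5^{2} + 2 \cdot 5 + 2 \left(-21\right)\right) + \left(-21 + 2 \cdot 15\right)\right) = 7 \left(\left(25 + 10 - 42\right) + \left(-21 + 30\right)\right) = 7 \left(-7 + 9\right) = 7 \cdot 2 = 14$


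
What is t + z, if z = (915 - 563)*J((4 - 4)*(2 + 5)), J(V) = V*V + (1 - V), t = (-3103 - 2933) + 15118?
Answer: 9434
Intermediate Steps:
t = 9082 (t = -6036 + 15118 = 9082)
J(V) = 1 + V² - V (J(V) = V² + (1 - V) = 1 + V² - V)
z = 352 (z = (915 - 563)*(1 + ((4 - 4)*(2 + 5))² - (4 - 4)*(2 + 5)) = 352*(1 + (0*7)² - 0*7) = 352*(1 + 0² - 1*0) = 352*(1 + 0 + 0) = 352*1 = 352)
t + z = 9082 + 352 = 9434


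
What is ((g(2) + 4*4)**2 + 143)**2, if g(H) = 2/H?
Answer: 186624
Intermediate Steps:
((g(2) + 4*4)**2 + 143)**2 = ((2/2 + 4*4)**2 + 143)**2 = ((2*(1/2) + 16)**2 + 143)**2 = ((1 + 16)**2 + 143)**2 = (17**2 + 143)**2 = (289 + 143)**2 = 432**2 = 186624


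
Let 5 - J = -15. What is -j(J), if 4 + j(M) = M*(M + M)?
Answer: -796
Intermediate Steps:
J = 20 (J = 5 - 1*(-15) = 5 + 15 = 20)
j(M) = -4 + 2*M² (j(M) = -4 + M*(M + M) = -4 + M*(2*M) = -4 + 2*M²)
-j(J) = -(-4 + 2*20²) = -(-4 + 2*400) = -(-4 + 800) = -1*796 = -796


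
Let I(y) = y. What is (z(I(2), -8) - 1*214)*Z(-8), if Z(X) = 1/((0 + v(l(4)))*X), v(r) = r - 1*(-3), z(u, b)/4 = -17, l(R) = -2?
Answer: 141/4 ≈ 35.250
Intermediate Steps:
z(u, b) = -68 (z(u, b) = 4*(-17) = -68)
v(r) = 3 + r (v(r) = r + 3 = 3 + r)
Z(X) = 1/X (Z(X) = 1/((0 + (3 - 2))*X) = 1/((0 + 1)*X) = 1/(1*X) = 1/X)
(z(I(2), -8) - 1*214)*Z(-8) = (-68 - 1*214)/(-8) = (-68 - 214)*(-⅛) = -282*(-⅛) = 141/4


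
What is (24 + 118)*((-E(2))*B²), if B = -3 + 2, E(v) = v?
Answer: -284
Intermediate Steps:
B = -1
(24 + 118)*((-E(2))*B²) = (24 + 118)*(-1*2*(-1)²) = 142*(-2*1) = 142*(-2) = -284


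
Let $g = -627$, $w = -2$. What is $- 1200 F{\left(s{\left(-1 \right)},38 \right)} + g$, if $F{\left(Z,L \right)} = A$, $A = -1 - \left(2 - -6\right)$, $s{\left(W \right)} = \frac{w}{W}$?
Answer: $10173$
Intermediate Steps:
$s{\left(W \right)} = - \frac{2}{W}$
$A = -9$ ($A = -1 - \left(2 + 6\right) = -1 - 8 = -9$)
$F{\left(Z,L \right)} = -9$
$- 1200 F{\left(s{\left(-1 \right)},38 \right)} + g = \left(-1200\right) \left(-9\right) - 627 = 10800 - 627 = 10173$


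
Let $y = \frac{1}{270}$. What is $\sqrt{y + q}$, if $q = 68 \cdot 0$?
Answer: $\frac{\sqrt{30}}{90} \approx 0.060858$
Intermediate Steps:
$y = \frac{1}{270} \approx 0.0037037$
$q = 0$
$\sqrt{y + q} = \sqrt{\frac{1}{270} + 0} = \sqrt{\frac{1}{270}} = \frac{\sqrt{30}}{90}$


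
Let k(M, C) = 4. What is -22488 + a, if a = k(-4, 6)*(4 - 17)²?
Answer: -21812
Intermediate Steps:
a = 676 (a = 4*(4 - 17)² = 4*(-13)² = 4*169 = 676)
-22488 + a = -22488 + 676 = -21812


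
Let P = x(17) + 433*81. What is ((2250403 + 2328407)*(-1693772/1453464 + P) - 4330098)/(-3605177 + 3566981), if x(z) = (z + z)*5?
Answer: -9772203802026847/2313187956 ≈ -4.2246e+6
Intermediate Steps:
x(z) = 10*z (x(z) = (2*z)*5 = 10*z)
P = 35243 (P = 10*17 + 433*81 = 170 + 35073 = 35243)
((2250403 + 2328407)*(-1693772/1453464 + P) - 4330098)/(-3605177 + 3566981) = ((2250403 + 2328407)*(-1693772/1453464 + 35243) - 4330098)/(-3605177 + 3566981) = (4578810*(-1693772*1/1453464 + 35243) - 4330098)/(-38196) = (4578810*(-423443/363366 + 35243) - 4330098)*(-1/38196) = (4578810*(12805684495/363366) - 4330098)*(-1/38196) = (9772466037091825/60561 - 4330098)*(-1/38196) = (9772203802026847/60561)*(-1/38196) = -9772203802026847/2313187956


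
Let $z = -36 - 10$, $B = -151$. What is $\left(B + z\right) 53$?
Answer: $-10441$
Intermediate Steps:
$z = -46$ ($z = -36 - 10 = -46$)
$\left(B + z\right) 53 = \left(-151 - 46\right) 53 = \left(-197\right) 53 = -10441$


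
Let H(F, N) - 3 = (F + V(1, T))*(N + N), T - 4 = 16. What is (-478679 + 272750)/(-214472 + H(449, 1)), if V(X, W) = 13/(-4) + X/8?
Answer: 823716/854309 ≈ 0.96419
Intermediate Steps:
T = 20 (T = 4 + 16 = 20)
V(X, W) = -13/4 + X/8 (V(X, W) = 13*(-¼) + X*(⅛) = -13/4 + X/8)
H(F, N) = 3 + 2*N*(-25/8 + F) (H(F, N) = 3 + (F + (-13/4 + (⅛)*1))*(N + N) = 3 + (F + (-13/4 + ⅛))*(2*N) = 3 + (F - 25/8)*(2*N) = 3 + (-25/8 + F)*(2*N) = 3 + 2*N*(-25/8 + F))
(-478679 + 272750)/(-214472 + H(449, 1)) = (-478679 + 272750)/(-214472 + (3 - 25/4*1 + 2*449*1)) = -205929/(-214472 + (3 - 25/4 + 898)) = -205929/(-214472 + 3579/4) = -205929/(-854309/4) = -205929*(-4/854309) = 823716/854309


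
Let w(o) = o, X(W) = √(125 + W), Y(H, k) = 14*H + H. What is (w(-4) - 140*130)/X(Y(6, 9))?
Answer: -18204*√215/215 ≈ -1241.5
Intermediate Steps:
Y(H, k) = 15*H
(w(-4) - 140*130)/X(Y(6, 9)) = (-4 - 140*130)/(√(125 + 15*6)) = (-4 - 18200)/(√(125 + 90)) = -18204*√215/215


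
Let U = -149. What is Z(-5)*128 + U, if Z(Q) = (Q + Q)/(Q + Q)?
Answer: -21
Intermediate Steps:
Z(Q) = 1 (Z(Q) = (2*Q)/((2*Q)) = (2*Q)*(1/(2*Q)) = 1)
Z(-5)*128 + U = 1*128 - 149 = 128 - 149 = -21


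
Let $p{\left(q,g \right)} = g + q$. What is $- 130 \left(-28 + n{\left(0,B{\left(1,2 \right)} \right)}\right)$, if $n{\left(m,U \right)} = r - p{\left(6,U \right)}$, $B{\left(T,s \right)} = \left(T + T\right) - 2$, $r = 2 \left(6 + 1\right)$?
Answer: $2600$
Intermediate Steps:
$r = 14$ ($r = 2 \cdot 7 = 14$)
$B{\left(T,s \right)} = -2 + 2 T$ ($B{\left(T,s \right)} = 2 T - 2 = -2 + 2 T$)
$n{\left(m,U \right)} = 8 - U$ ($n{\left(m,U \right)} = 14 - \left(U + 6\right) = 14 - \left(6 + U\right) = 8 - U$)
$- 130 \left(-28 + n{\left(0,B{\left(1,2 \right)} \right)}\right) = - 130 \left(-28 + \left(8 - \left(-2 + 2 \cdot 1\right)\right)\right) = - 130 \left(-28 + \left(8 - \left(-2 + 2\right)\right)\right) = - 130 \left(-28 + \left(8 - 0\right)\right) = - 130 \left(-28 + \left(8 + 0\right)\right) = - 130 \left(-28 + 8\right) = \left(-130\right) \left(-20\right) = 2600$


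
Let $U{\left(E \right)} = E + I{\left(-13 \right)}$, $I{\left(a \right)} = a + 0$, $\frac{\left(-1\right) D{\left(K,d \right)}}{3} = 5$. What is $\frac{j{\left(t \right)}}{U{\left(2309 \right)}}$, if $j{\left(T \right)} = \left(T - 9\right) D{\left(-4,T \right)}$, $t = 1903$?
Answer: $- \frac{14205}{1148} \approx -12.374$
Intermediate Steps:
$D{\left(K,d \right)} = -15$ ($D{\left(K,d \right)} = \left(-3\right) 5 = -15$)
$I{\left(a \right)} = a$
$j{\left(T \right)} = 135 - 15 T$ ($j{\left(T \right)} = \left(T - 9\right) \left(-15\right) = \left(-9 + T\right) \left(-15\right) = 135 - 15 T$)
$U{\left(E \right)} = -13 + E$ ($U{\left(E \right)} = E - 13 = -13 + E$)
$\frac{j{\left(t \right)}}{U{\left(2309 \right)}} = \frac{135 - 28545}{-13 + 2309} = \frac{135 - 28545}{2296} = \left(-28410\right) \frac{1}{2296} = - \frac{14205}{1148}$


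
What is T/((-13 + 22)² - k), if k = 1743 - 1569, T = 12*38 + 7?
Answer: -463/93 ≈ -4.9785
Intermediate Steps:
T = 463 (T = 456 + 7 = 463)
k = 174
T/((-13 + 22)² - k) = 463/((-13 + 22)² - 1*174) = 463/(9² - 174) = 463/(81 - 174) = 463/(-93) = 463*(-1/93) = -463/93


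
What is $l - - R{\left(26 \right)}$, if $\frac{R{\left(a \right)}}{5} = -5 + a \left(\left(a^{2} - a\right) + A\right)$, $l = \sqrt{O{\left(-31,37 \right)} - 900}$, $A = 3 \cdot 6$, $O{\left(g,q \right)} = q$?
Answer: $86815 + i \sqrt{863} \approx 86815.0 + 29.377 i$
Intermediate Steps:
$A = 18$
$l = i \sqrt{863}$ ($l = \sqrt{37 - 900} = \sqrt{-863} = i \sqrt{863} \approx 29.377 i$)
$R{\left(a \right)} = -25 + 5 a \left(18 + a^{2} - a\right)$ ($R{\left(a \right)} = 5 \left(-5 + a \left(\left(a^{2} - a\right) + 18\right)\right) = 5 \left(-5 + a \left(18 + a^{2} - a\right)\right) = -25 + 5 a \left(18 + a^{2} - a\right)$)
$l - - R{\left(26 \right)} = i \sqrt{863} - - (-25 - 5 \cdot 26^{2} + 5 \cdot 26^{3} + 90 \cdot 26) = i \sqrt{863} - - (-25 - 3380 + 5 \cdot 17576 + 2340) = i \sqrt{863} - - (-25 - 3380 + 87880 + 2340) = i \sqrt{863} - \left(-1\right) 86815 = i \sqrt{863} - -86815 = i \sqrt{863} + 86815 = 86815 + i \sqrt{863}$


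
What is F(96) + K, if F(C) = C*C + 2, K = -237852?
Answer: -228634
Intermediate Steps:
F(C) = 2 + C² (F(C) = C² + 2 = 2 + C²)
F(96) + K = (2 + 96²) - 237852 = (2 + 9216) - 237852 = 9218 - 237852 = -228634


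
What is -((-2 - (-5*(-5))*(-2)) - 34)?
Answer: -14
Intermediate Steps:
-((-2 - (-5*(-5))*(-2)) - 34) = -((-2 - 25*(-2)) - 34) = -((-2 - 1*(-50)) - 34) = -((-2 + 50) - 34) = -(48 - 34) = -1*14 = -14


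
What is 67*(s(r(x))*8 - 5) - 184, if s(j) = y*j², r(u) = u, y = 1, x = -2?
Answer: 1625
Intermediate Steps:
s(j) = j² (s(j) = 1*j² = j²)
67*(s(r(x))*8 - 5) - 184 = 67*((-2)²*8 - 5) - 184 = 67*(4*8 - 5) - 184 = 67*(32 - 5) - 184 = 67*27 - 184 = 1809 - 184 = 1625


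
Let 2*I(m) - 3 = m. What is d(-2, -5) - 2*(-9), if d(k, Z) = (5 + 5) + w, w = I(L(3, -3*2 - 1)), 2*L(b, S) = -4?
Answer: 57/2 ≈ 28.500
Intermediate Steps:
L(b, S) = -2 (L(b, S) = (½)*(-4) = -2)
I(m) = 3/2 + m/2
w = ½ (w = 3/2 + (½)*(-2) = 3/2 - 1 = ½ ≈ 0.50000)
d(k, Z) = 21/2 (d(k, Z) = (5 + 5) + ½ = 10 + ½ = 21/2)
d(-2, -5) - 2*(-9) = 21/2 - 2*(-9) = 21/2 + 18 = 57/2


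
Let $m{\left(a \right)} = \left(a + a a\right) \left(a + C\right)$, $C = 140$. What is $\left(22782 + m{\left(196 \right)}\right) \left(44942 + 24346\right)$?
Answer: $900495533232$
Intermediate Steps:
$m{\left(a \right)} = \left(140 + a\right) \left(a + a^{2}\right)$ ($m{\left(a \right)} = \left(a + a a\right) \left(a + 140\right) = \left(a + a^{2}\right) \left(140 + a\right) = \left(140 + a\right) \left(a + a^{2}\right)$)
$\left(22782 + m{\left(196 \right)}\right) \left(44942 + 24346\right) = \left(22782 + 196 \left(140 + 196^{2} + 141 \cdot 196\right)\right) \left(44942 + 24346\right) = \left(22782 + 196 \left(140 + 38416 + 27636\right)\right) 69288 = \left(22782 + 196 \cdot 66192\right) 69288 = \left(22782 + 12973632\right) 69288 = 12996414 \cdot 69288 = 900495533232$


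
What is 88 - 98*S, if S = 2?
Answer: -108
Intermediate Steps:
88 - 98*S = 88 - 98*2 = 88 - 196 = -108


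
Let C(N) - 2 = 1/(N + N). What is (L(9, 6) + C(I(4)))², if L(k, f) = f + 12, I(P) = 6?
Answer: 58081/144 ≈ 403.34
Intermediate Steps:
L(k, f) = 12 + f
C(N) = 2 + 1/(2*N) (C(N) = 2 + 1/(N + N) = 2 + 1/(2*N))
(L(9, 6) + C(I(4)))² = ((12 + 6) + (2 + (½)/6))² = (18 + (2 + (½)*(⅙)))² = (18 + (2 + 1/12))² = (18 + 25/12)² = (241/12)² = 58081/144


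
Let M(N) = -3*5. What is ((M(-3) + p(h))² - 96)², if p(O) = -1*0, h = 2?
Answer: 16641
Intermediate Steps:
M(N) = -15
p(O) = 0
((M(-3) + p(h))² - 96)² = ((-15 + 0)² - 96)² = ((-15)² - 96)² = (225 - 96)² = 129² = 16641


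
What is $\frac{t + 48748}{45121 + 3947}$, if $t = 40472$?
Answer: $\frac{7435}{4089} \approx 1.8183$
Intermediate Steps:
$\frac{t + 48748}{45121 + 3947} = \frac{40472 + 48748}{45121 + 3947} = \frac{89220}{49068} = 89220 \cdot \frac{1}{49068} = \frac{7435}{4089}$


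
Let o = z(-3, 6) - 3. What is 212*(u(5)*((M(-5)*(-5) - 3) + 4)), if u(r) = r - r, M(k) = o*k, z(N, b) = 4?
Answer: 0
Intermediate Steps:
o = 1 (o = 4 - 3 = 1)
M(k) = k (M(k) = 1*k = k)
u(r) = 0
212*(u(5)*((M(-5)*(-5) - 3) + 4)) = 212*(0*((-5*(-5) - 3) + 4)) = 212*(0*((25 - 3) + 4)) = 212*(0*(22 + 4)) = 212*(0*26) = 212*0 = 0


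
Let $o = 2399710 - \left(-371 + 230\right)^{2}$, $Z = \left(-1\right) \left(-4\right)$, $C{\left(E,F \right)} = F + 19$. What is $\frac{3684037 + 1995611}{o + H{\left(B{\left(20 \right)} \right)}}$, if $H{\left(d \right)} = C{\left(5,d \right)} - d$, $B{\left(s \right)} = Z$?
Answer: $\frac{709956}{297481} \approx 2.3866$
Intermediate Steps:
$C{\left(E,F \right)} = 19 + F$
$Z = 4$
$B{\left(s \right)} = 4$
$H{\left(d \right)} = 19$ ($H{\left(d \right)} = \left(19 + d\right) - d = 19$)
$o = 2379829$ ($o = 2399710 - \left(-141\right)^{2} = 2399710 - 19881 = 2379829$)
$\frac{3684037 + 1995611}{o + H{\left(B{\left(20 \right)} \right)}} = \frac{3684037 + 1995611}{2379829 + 19} = \frac{5679648}{2379848} = 5679648 \cdot \frac{1}{2379848} = \frac{709956}{297481}$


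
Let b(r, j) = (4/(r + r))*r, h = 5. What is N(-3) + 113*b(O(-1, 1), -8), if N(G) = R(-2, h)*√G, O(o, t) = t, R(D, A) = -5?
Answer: 226 - 5*I*√3 ≈ 226.0 - 8.6602*I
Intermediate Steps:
N(G) = -5*√G
b(r, j) = 2 (b(r, j) = (4/(2*r))*r = ((1/(2*r))*4)*r = (2/r)*r = 2)
N(-3) + 113*b(O(-1, 1), -8) = -5*I*√3 + 113*2 = -5*I*√3 + 226 = 226 - 5*I*√3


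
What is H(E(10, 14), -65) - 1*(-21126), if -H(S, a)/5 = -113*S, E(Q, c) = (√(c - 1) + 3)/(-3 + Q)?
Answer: 149577/7 + 565*√13/7 ≈ 21659.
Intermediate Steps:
E(Q, c) = (3 + √(-1 + c))/(-3 + Q) (E(Q, c) = (√(-1 + c) + 3)/(-3 + Q) = (3 + √(-1 + c))/(-3 + Q))
H(S, a) = 565*S (H(S, a) = -(-565)*S = 565*S)
H(E(10, 14), -65) - 1*(-21126) = 565*((3 + √(-1 + 14))/(-3 + 10)) - 1*(-21126) = 565*((3 + √13)/7) + 21126 = 565*(3/7 + √13/7) + 21126 = (1695/7 + 565*√13/7) + 21126 = 149577/7 + 565*√13/7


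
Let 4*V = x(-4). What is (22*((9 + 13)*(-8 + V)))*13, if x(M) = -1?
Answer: -51909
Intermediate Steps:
V = -¼ (V = (¼)*(-1) = -¼ ≈ -0.25000)
(22*((9 + 13)*(-8 + V)))*13 = (22*((9 + 13)*(-8 - ¼)))*13 = (22*(22*(-33/4)))*13 = (22*(-363/2))*13 = -3993*13 = -51909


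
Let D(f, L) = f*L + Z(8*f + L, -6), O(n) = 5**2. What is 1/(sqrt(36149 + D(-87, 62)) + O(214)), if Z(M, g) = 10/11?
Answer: -55/66288 + sqrt(3721465)/331440 ≈ 0.0049907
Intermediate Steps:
O(n) = 25
Z(M, g) = 10/11 (Z(M, g) = 10*(1/11) = 10/11)
D(f, L) = 10/11 + L*f (D(f, L) = f*L + 10/11 = L*f + 10/11 = 10/11 + L*f)
1/(sqrt(36149 + D(-87, 62)) + O(214)) = 1/(sqrt(36149 + (10/11 + 62*(-87))) + 25) = 1/(sqrt(36149 + (10/11 - 5394)) + 25) = 1/(sqrt(36149 - 59324/11) + 25) = 1/(sqrt(338315/11) + 25) = 1/(sqrt(3721465)/11 + 25) = 1/(25 + sqrt(3721465)/11)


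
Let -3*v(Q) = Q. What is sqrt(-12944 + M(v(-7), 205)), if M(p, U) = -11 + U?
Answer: 5*I*sqrt(510) ≈ 112.92*I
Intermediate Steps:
v(Q) = -Q/3
sqrt(-12944 + M(v(-7), 205)) = sqrt(-12944 + (-11 + 205)) = sqrt(-12944 + 194) = sqrt(-12750) = 5*I*sqrt(510)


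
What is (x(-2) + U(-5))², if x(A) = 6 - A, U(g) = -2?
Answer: 36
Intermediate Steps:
(x(-2) + U(-5))² = ((6 - 1*(-2)) - 2)² = ((6 + 2) - 2)² = (8 - 2)² = 6² = 36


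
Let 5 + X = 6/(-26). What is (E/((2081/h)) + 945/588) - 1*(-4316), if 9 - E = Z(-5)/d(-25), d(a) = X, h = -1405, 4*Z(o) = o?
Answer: 17083889839/3962224 ≈ 4311.7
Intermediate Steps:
Z(o) = o/4
X = -68/13 (X = -5 + 6/(-26) = -5 + 6*(-1/26) = -5 - 3/13 = -68/13 ≈ -5.2308)
d(a) = -68/13
E = 2383/272 (E = 9 - (¼)*(-5)/(-68/13) = 9 - (-5)*(-13)/(4*68) = 9 - 1*65/272 = 9 - 65/272 = 2383/272 ≈ 8.7610)
(E/((2081/h)) + 945/588) - 1*(-4316) = (2383/(272*((2081/(-1405)))) + 945/588) - 1*(-4316) = (2383/(272*((2081*(-1/1405)))) + 945*(1/588)) + 4316 = (2383/(272*(-2081/1405)) + 45/28) + 4316 = ((2383/272)*(-1405/2081) + 45/28) + 4316 = (-3348115/566032 + 45/28) + 4316 = -17068945/3962224 + 4316 = 17083889839/3962224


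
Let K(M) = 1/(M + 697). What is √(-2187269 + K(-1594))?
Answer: I*√1759896323718/897 ≈ 1478.9*I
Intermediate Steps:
K(M) = 1/(697 + M)
√(-2187269 + K(-1594)) = √(-2187269 + 1/(697 - 1594)) = √(-2187269 + 1/(-897)) = √(-2187269 - 1/897) = √(-1961980294/897) = I*√1759896323718/897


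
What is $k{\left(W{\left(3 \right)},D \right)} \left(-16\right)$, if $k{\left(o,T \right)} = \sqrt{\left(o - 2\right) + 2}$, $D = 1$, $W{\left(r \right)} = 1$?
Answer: $-16$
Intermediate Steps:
$k{\left(o,T \right)} = \sqrt{o}$ ($k{\left(o,T \right)} = \sqrt{\left(o - 2\right) + 2} = \sqrt{\left(-2 + o\right) + 2} = \sqrt{o}$)
$k{\left(W{\left(3 \right)},D \right)} \left(-16\right) = \sqrt{1} \left(-16\right) = 1 \left(-16\right) = -16$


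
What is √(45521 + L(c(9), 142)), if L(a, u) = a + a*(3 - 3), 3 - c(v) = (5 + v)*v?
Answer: √45398 ≈ 213.07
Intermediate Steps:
c(v) = 3 - v*(5 + v) (c(v) = 3 - (5 + v)*v = 3 - v*(5 + v))
L(a, u) = a (L(a, u) = a + a*0 = a + 0 = a)
√(45521 + L(c(9), 142)) = √(45521 + (3 - 1*9² - 5*9)) = √(45521 + (3 - 1*81 - 45)) = √(45521 + (3 - 81 - 45)) = √(45521 - 123) = √45398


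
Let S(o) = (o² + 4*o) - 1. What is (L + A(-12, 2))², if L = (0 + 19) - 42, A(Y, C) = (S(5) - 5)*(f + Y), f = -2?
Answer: 323761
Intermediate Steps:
S(o) = -1 + o² + 4*o
A(Y, C) = -78 + 39*Y (A(Y, C) = ((-1 + 5² + 4*5) - 5)*(-2 + Y) = ((-1 + 25 + 20) - 5)*(-2 + Y) = (44 - 5)*(-2 + Y) = 39*(-2 + Y) = -78 + 39*Y)
L = -23 (L = 19 - 42 = -23)
(L + A(-12, 2))² = (-23 + (-78 + 39*(-12)))² = (-23 + (-78 - 468))² = (-23 - 546)² = (-569)² = 323761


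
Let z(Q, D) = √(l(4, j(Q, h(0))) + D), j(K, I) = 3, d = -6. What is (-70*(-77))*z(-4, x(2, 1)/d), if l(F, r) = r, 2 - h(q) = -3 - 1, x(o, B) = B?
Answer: 2695*√102/3 ≈ 9072.7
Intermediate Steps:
h(q) = 6 (h(q) = 2 - (-3 - 1) = 2 - 1*(-4) = 2 + 4 = 6)
z(Q, D) = √(3 + D)
(-70*(-77))*z(-4, x(2, 1)/d) = (-70*(-77))*√(3 + 1/(-6)) = 5390*√(3 + 1*(-⅙)) = 5390*√(3 - ⅙) = 5390*√(17/6) = 5390*(√102/6) = 2695*√102/3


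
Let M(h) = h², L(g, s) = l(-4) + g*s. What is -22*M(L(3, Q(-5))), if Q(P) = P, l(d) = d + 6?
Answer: -3718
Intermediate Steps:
l(d) = 6 + d
L(g, s) = 2 + g*s (L(g, s) = (6 - 4) + g*s = 2 + g*s)
-22*M(L(3, Q(-5))) = -22*(2 + 3*(-5))² = -22*(2 - 15)² = -22*(-13)² = -22*169 = -3718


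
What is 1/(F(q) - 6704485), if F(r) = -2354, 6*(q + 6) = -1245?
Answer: -1/6706839 ≈ -1.4910e-7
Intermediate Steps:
q = -427/2 (q = -6 + (⅙)*(-1245) = -6 - 415/2 = -427/2 ≈ -213.50)
1/(F(q) - 6704485) = 1/(-2354 - 6704485) = 1/(-6706839) = -1/6706839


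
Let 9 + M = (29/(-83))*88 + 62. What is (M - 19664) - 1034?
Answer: -1716087/83 ≈ -20676.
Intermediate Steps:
M = 1847/83 (M = -9 + ((29/(-83))*88 + 62) = -9 + ((29*(-1/83))*88 + 62) = -9 + (-29/83*88 + 62) = -9 + (-2552/83 + 62) = -9 + 2594/83 = 1847/83 ≈ 22.253)
(M - 19664) - 1034 = (1847/83 - 19664) - 1034 = -1630265/83 - 1034 = -1716087/83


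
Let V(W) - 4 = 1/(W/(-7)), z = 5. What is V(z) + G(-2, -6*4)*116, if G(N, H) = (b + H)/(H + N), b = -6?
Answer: 8869/65 ≈ 136.45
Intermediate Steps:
G(N, H) = (-6 + H)/(H + N)
V(W) = 4 - 7/W (V(W) = 4 + 1/(W/(-7)) = 4 + 1/(W*(-⅐)) = 4 + 1/(-W/7) = 4 - 7/W)
V(z) + G(-2, -6*4)*116 = (4 - 7/5) + ((-6 - 6*4)/(-6*4 - 2))*116 = (4 - 7*⅕) + ((-6 - 24)/(-24 - 2))*116 = (4 - 7/5) + (-30/(-26))*116 = 13/5 - 1/26*(-30)*116 = 13/5 + (15/13)*116 = 13/5 + 1740/13 = 8869/65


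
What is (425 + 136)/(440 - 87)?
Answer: 561/353 ≈ 1.5892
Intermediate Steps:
(425 + 136)/(440 - 87) = 561/353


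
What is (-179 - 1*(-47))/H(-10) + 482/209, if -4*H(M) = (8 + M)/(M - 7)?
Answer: 938474/209 ≈ 4490.3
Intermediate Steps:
H(M) = -(8 + M)/(4*(-7 + M)) (H(M) = -(8 + M)/(4*(M - 7)) = -(8 + M)/(4*(-7 + M)))
(-179 - 1*(-47))/H(-10) + 482/209 = (-179 - 1*(-47))/(((-8 - 1*(-10))/(4*(-7 - 10)))) + 482/209 = (-179 + 47)/(((1/4)*(-8 + 10)/(-17))) + 482*(1/209) = -132/((1/4)*(-1/17)*2) + 482/209 = -132/(-1/34) + 482/209 = -132*(-34) + 482/209 = 4488 + 482/209 = 938474/209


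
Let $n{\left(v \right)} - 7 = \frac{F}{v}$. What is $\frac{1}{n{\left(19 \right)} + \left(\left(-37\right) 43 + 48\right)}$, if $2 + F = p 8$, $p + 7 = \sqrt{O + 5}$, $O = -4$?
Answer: $- \frac{19}{29234} \approx -0.00064993$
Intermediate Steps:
$p = -6$ ($p = -7 + \sqrt{-4 + 5} = -7 + \sqrt{1} = -7 + 1 = -6$)
$F = -50$ ($F = -2 - 48 = -50$)
$n{\left(v \right)} = 7 - \frac{50}{v}$
$\frac{1}{n{\left(19 \right)} + \left(\left(-37\right) 43 + 48\right)} = \frac{1}{\left(7 - \frac{50}{19}\right) + \left(\left(-37\right) 43 + 48\right)} = \frac{1}{\left(7 - \frac{50}{19}\right) + \left(-1591 + 48\right)} = \frac{1}{\left(7 - \frac{50}{19}\right) - 1543} = \frac{1}{\frac{83}{19} - 1543} = \frac{1}{- \frac{29234}{19}} = - \frac{19}{29234}$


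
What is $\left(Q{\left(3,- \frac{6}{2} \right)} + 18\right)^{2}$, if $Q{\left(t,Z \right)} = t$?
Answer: $441$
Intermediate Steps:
$\left(Q{\left(3,- \frac{6}{2} \right)} + 18\right)^{2} = \left(3 + 18\right)^{2} = 21^{2} = 441$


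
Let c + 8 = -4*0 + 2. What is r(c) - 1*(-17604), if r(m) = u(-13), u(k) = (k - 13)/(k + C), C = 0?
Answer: 17606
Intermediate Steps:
c = -6 (c = -8 + (-4*0 + 2) = -8 + (0 + 2) = -8 + 2 = -6)
u(k) = (-13 + k)/k (u(k) = (k - 13)/(k + 0) = (-13 + k)/k)
r(m) = 2 (r(m) = (-13 - 13)/(-13) = -1/13*(-26) = 2)
r(c) - 1*(-17604) = 2 - 1*(-17604) = 2 + 17604 = 17606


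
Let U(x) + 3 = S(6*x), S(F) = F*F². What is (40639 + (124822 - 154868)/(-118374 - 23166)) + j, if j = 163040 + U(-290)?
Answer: -372803644314457/70770 ≈ -5.2678e+9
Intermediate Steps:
S(F) = F³
U(x) = -3 + 216*x³ (U(x) = -3 + (6*x)³ = -3 + 216*x³)
j = -5267860963 (j = 163040 + (-3 + 216*(-290)³) = 163040 + (-3 + 216*(-24389000)) = 163040 + (-3 - 5268024000) = 163040 - 5268024003 = -5267860963)
(40639 + (124822 - 154868)/(-118374 - 23166)) + j = (40639 + (124822 - 154868)/(-118374 - 23166)) - 5267860963 = (40639 - 30046/(-141540)) - 5267860963 = (40639 - 30046*(-1/141540)) - 5267860963 = (40639 + 15023/70770) - 5267860963 = 2876037053/70770 - 5267860963 = -372803644314457/70770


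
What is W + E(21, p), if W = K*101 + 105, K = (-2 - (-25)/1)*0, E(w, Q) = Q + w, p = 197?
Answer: 323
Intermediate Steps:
K = 0 (K = (-2 - (-25))*0 = (-2 - 5*(-5))*0 = (-2 + 25)*0 = 23*0 = 0)
W = 105 (W = 0*101 + 105 = 0 + 105 = 105)
W + E(21, p) = 105 + (197 + 21) = 105 + 218 = 323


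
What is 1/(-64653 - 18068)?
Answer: -1/82721 ≈ -1.2089e-5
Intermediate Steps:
1/(-64653 - 18068) = 1/(-82721) = -1/82721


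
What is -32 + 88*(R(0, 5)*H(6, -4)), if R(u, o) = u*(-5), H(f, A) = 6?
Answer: -32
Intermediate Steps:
R(u, o) = -5*u
-32 + 88*(R(0, 5)*H(6, -4)) = -32 + 88*(-5*0*6) = -32 + 88*(0*6) = -32 + 88*0 = -32 + 0 = -32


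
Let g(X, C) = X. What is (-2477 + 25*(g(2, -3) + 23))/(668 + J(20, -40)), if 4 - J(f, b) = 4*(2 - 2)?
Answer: -463/168 ≈ -2.7560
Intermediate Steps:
J(f, b) = 4 (J(f, b) = 4 - 4*(2 - 2) = 4 - 4*0 = 4 - 1*0 = 4 + 0 = 4)
(-2477 + 25*(g(2, -3) + 23))/(668 + J(20, -40)) = (-2477 + 25*(2 + 23))/(668 + 4) = (-2477 + 25*25)/672 = (-2477 + 625)*(1/672) = -1852*1/672 = -463/168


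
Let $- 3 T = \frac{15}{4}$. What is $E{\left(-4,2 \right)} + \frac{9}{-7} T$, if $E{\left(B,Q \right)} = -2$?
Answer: $- \frac{11}{28} \approx -0.39286$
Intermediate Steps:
$T = - \frac{5}{4}$ ($T = - \frac{15 \cdot \frac{1}{4}}{3} = \left(- \frac{1}{3}\right) \frac{15}{4} = - \frac{5}{4} \approx -1.25$)
$E{\left(-4,2 \right)} + \frac{9}{-7} T = -2 + \frac{9}{-7} \left(- \frac{5}{4}\right) = -2 + 9 \left(- \frac{1}{7}\right) \left(- \frac{5}{4}\right) = -2 - - \frac{45}{28} = -2 + \frac{45}{28} = - \frac{11}{28}$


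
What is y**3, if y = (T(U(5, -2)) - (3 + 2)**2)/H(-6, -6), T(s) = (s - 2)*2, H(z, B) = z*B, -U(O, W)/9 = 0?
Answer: -24389/46656 ≈ -0.52274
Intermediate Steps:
U(O, W) = 0 (U(O, W) = -9*0 = 0)
H(z, B) = B*z
T(s) = -4 + 2*s (T(s) = (-2 + s)*2 = -4 + 2*s)
y = -29/36 (y = ((-4 + 2*0) - (3 + 2)**2)/((-6*(-6))) = ((-4 + 0) - 1*5**2)/36 = (-4 - 1*25)*(1/36) = (-4 - 25)*(1/36) = -29*1/36 = -29/36 ≈ -0.80556)
y**3 = (-29/36)**3 = -24389/46656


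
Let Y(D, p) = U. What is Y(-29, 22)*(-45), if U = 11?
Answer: -495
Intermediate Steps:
Y(D, p) = 11
Y(-29, 22)*(-45) = 11*(-45) = -495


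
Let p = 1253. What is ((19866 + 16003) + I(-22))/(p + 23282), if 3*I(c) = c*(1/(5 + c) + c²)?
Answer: 47095/35751 ≈ 1.3173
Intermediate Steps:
I(c) = c*(c² + 1/(5 + c))/3 (I(c) = (c*(1/(5 + c) + c²))/3 = (c*(c² + 1/(5 + c)))/3 = c*(c² + 1/(5 + c))/3)
((19866 + 16003) + I(-22))/(p + 23282) = ((19866 + 16003) + (-22 + (-22)⁴ + 5*(-22)³)/(15 + 3*(-22)))/(1253 + 23282) = (35869 + (-22 + 234256 + 5*(-10648))/(15 - 66))/24535 = (35869 + (-22 + 234256 - 53240)/(-51))*(1/24535) = (35869 - 1/51*180994)*(1/24535) = (35869 - 180994/51)*(1/24535) = (1648325/51)*(1/24535) = 47095/35751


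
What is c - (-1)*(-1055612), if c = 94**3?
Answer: -225028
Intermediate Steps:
c = 830584
c - (-1)*(-1055612) = 830584 - (-1)*(-1055612) = 830584 - 1*1055612 = 830584 - 1055612 = -225028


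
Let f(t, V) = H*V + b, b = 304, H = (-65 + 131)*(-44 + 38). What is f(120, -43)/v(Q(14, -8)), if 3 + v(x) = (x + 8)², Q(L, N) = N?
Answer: -17332/3 ≈ -5777.3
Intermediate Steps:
H = -396 (H = 66*(-6) = -396)
v(x) = -3 + (8 + x)² (v(x) = -3 + (x + 8)² = -3 + (8 + x)²)
f(t, V) = 304 - 396*V (f(t, V) = -396*V + 304 = 304 - 396*V)
f(120, -43)/v(Q(14, -8)) = (304 - 396*(-43))/(-3 + (8 - 8)²) = (304 + 17028)/(-3 + 0²) = 17332/(-3 + 0) = 17332/(-3) = 17332*(-⅓) = -17332/3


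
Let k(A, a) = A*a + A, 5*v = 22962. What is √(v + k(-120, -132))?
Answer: √507810/5 ≈ 142.52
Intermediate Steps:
v = 22962/5 (v = (⅕)*22962 = 22962/5 ≈ 4592.4)
k(A, a) = A + A*a
√(v + k(-120, -132)) = √(22962/5 - 120*(1 - 132)) = √(22962/5 - 120*(-131)) = √(22962/5 + 15720) = √(101562/5) = √507810/5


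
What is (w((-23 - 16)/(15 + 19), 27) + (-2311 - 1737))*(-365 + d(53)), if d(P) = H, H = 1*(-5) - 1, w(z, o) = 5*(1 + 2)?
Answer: 1496243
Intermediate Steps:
w(z, o) = 15 (w(z, o) = 5*3 = 15)
H = -6 (H = -5 - 1 = -6)
d(P) = -6
(w((-23 - 16)/(15 + 19), 27) + (-2311 - 1737))*(-365 + d(53)) = (15 + (-2311 - 1737))*(-365 - 6) = (15 - 4048)*(-371) = -4033*(-371) = 1496243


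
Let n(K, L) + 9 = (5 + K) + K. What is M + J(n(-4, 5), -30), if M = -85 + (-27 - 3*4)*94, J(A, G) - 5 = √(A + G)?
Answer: -3746 + I*√42 ≈ -3746.0 + 6.4807*I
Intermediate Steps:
n(K, L) = -4 + 2*K (n(K, L) = -9 + ((5 + K) + K) = -9 + (5 + 2*K) = -4 + 2*K)
J(A, G) = 5 + √(A + G)
M = -3751 (M = -85 + (-27 - 12)*94 = -85 - 39*94 = -85 - 3666 = -3751)
M + J(n(-4, 5), -30) = -3751 + (5 + √((-4 + 2*(-4)) - 30)) = -3751 + (5 + √((-4 - 8) - 30)) = -3751 + (5 + √(-12 - 30)) = -3751 + (5 + √(-42)) = -3751 + (5 + I*√42) = -3746 + I*√42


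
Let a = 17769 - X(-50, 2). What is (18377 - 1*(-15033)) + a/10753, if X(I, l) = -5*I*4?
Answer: 359274499/10753 ≈ 33412.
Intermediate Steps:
X(I, l) = -20*I
a = 16769 (a = 17769 - (-20)*(-50) = 17769 - 1*1000 = 17769 - 1000 = 16769)
(18377 - 1*(-15033)) + a/10753 = (18377 - 1*(-15033)) + 16769/10753 = (18377 + 15033) + 16769*(1/10753) = 33410 + 16769/10753 = 359274499/10753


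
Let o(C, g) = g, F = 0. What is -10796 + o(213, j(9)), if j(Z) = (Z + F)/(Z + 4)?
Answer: -140339/13 ≈ -10795.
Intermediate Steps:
j(Z) = Z/(4 + Z) (j(Z) = (Z + 0)/(Z + 4) = Z/(4 + Z))
-10796 + o(213, j(9)) = -10796 + 9/(4 + 9) = -10796 + 9/13 = -140339/13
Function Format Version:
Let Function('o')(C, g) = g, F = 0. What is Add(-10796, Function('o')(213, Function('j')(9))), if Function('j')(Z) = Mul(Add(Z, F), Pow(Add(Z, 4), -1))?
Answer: Rational(-140339, 13) ≈ -10795.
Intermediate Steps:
Function('j')(Z) = Mul(Z, Pow(Add(4, Z), -1)) (Function('j')(Z) = Mul(Add(Z, 0), Pow(Add(Z, 4), -1)) = Mul(Z, Pow(Add(4, Z), -1)))
Add(-10796, Function('o')(213, Function('j')(9))) = Add(-10796, Mul(9, Pow(Add(4, 9), -1))) = Add(-10796, Mul(9, Pow(13, -1))) = Add(-10796, Mul(9, Rational(1, 13))) = Add(-10796, Rational(9, 13)) = Rational(-140339, 13)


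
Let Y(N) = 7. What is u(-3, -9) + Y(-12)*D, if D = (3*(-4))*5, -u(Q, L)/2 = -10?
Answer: -400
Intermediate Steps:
u(Q, L) = 20 (u(Q, L) = -2*(-10) = 20)
D = -60 (D = -12*5 = -60)
u(-3, -9) + Y(-12)*D = 20 + 7*(-60) = 20 - 420 = -400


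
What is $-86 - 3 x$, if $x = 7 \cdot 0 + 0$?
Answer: $-86$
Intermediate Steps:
$x = 0$ ($x = 0 + 0 = 0$)
$-86 - 3 x = -86 - 0 = -86 + 0 = -86$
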